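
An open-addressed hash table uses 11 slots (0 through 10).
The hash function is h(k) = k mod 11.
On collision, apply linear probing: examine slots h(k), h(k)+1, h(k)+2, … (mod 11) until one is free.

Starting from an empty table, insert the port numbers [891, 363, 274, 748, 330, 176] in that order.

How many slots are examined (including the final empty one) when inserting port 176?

Insert 891: h=0, slot 0 empty → index 0.
Insert 363: h=0, slot 0 occupied → index 1.
Insert 274: h=10, slot 10 empty → index 10.
Insert 748: h=0, slots 0,1 occupied → index 2.
Insert 330: h=0, slots 0,1,2 occupied → index 3.
Insert 176: h=0, slots 0,1,2,3 occupied → index 4.
Table: [891, 363, 748, 330, 176, _, _, _, _, _, 274]

5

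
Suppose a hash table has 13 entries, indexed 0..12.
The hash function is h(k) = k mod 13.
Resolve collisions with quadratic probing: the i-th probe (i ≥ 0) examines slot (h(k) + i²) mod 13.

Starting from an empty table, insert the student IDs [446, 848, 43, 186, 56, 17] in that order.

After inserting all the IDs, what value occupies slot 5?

446: h=4 → slot 4
848: h=3 → slot 3
43: h=4, probe 4,5 → slot 5
186: h=4, probe 4,5,8 → slot 8
56: h=4, probe 4,5,8,0 → slot 0
17: h=4, probe 4,5,8,0,7 → slot 7
Table: [56, ∅, ∅, 848, 446, 43, ∅, 17, 186, ∅, ∅, ∅, ∅]

43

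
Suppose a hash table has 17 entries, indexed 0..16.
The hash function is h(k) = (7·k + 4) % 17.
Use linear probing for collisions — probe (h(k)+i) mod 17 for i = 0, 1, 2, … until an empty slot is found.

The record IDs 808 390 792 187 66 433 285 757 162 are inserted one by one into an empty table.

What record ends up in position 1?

162

808 hashes to 16; slot 16 is free => place at 16.
390 hashes to 14; slot 14 is free => place at 14.
792 hashes to 6; slot 6 is free => place at 6.
187 hashes to 4; slot 4 is free => place at 4.
66 hashes to 7; slot 7 is free => place at 7.
433 hashes to 9; slot 9 is free => place at 9.
285 hashes to 10; slot 10 is free => place at 10.
757 hashes to 16; 16 taken => place at 0.
162 hashes to 16; 16,0 taken => place at 1.
Table: [757, 162, ., ., 187, ., 792, 66, ., 433, 285, ., ., ., 390, ., 808]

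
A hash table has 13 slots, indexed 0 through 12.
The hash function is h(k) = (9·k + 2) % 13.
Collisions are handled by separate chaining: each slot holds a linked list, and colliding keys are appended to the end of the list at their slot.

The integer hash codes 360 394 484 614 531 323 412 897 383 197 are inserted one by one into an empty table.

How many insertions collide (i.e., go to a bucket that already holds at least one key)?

3

360 → bucket 5
394 → bucket 12
484 → bucket 3
614 → bucket 3 (collision)
531 → bucket 10
323 → bucket 10 (collision)
412 → bucket 5 (collision)
897 → bucket 2
383 → bucket 4
197 → bucket 7
Final buckets:
0: ∅
1: ∅
2: 897
3: 484 -> 614
4: 383
5: 360 -> 412
6: ∅
7: 197
8: ∅
9: ∅
10: 531 -> 323
11: ∅
12: 394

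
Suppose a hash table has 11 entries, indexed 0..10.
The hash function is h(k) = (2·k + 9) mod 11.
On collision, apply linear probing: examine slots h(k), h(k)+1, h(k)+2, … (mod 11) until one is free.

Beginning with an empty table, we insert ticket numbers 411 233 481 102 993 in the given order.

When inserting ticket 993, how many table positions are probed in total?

411: h=6 → slot 6
233: h=2 → slot 2
481: h=3 → slot 3
102: h=4 → slot 4
993: h=4, probe 4,5 → slot 5
Table: [., ., 233, 481, 102, 993, 411, ., ., ., .]

2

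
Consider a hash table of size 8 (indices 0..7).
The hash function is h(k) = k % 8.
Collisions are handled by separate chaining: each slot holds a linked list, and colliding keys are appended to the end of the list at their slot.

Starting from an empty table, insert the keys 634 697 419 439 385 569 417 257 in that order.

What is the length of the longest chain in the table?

5

634 -> bucket 2
697 -> bucket 1
419 -> bucket 3
439 -> bucket 7
385 -> bucket 1 (collision)
569 -> bucket 1 (collision)
417 -> bucket 1 (collision)
257 -> bucket 1 (collision)
Final buckets:
0: .
1: 697 -> 385 -> 569 -> 417 -> 257
2: 634
3: 419
4: .
5: .
6: .
7: 439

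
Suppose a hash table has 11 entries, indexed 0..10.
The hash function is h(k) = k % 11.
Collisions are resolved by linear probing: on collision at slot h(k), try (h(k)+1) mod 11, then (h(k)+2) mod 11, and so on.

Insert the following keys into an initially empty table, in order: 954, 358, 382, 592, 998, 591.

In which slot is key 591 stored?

954: h=8 → slot 8
358: h=6 → slot 6
382: h=8, probe 8,9 → slot 9
592: h=9, probe 9,10 → slot 10
998: h=8, probe 8,9,10,0 → slot 0
591: h=8, probe 8,9,10,0,1 → slot 1
Table: [998, 591, ∅, ∅, ∅, ∅, 358, ∅, 954, 382, 592]

1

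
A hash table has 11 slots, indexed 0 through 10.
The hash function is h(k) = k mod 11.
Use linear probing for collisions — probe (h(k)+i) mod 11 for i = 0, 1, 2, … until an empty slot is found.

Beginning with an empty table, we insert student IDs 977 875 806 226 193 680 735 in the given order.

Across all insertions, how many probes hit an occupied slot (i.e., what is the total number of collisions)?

6

Insert 977: h=9, slot 9 empty => index 9.
Insert 875: h=6, slot 6 empty => index 6.
Insert 806: h=3, slot 3 empty => index 3.
Insert 226: h=6, slot 6 occupied => index 7.
Insert 193: h=6, slots 6,7 occupied => index 8.
Insert 680: h=9, slot 9 occupied => index 10.
Insert 735: h=9, slots 9,10 occupied => index 0.
Table: [735, —, —, 806, —, —, 875, 226, 193, 977, 680]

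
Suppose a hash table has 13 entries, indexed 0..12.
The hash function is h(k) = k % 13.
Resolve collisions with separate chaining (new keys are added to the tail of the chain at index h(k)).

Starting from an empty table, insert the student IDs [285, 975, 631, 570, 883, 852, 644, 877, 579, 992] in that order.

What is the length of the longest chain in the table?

4

Insert 285: h=12, bucket 12 empty -> new chain.
Insert 975: h=0, bucket 0 empty -> new chain.
Insert 631: h=7, bucket 7 empty -> new chain.
Insert 570: h=11, bucket 11 empty -> new chain.
Insert 883: h=12, bucket 12 nonempty -> append to chain.
Insert 852: h=7, bucket 7 nonempty -> append to chain.
Insert 644: h=7, bucket 7 nonempty -> append to chain.
Insert 877: h=6, bucket 6 empty -> new chain.
Insert 579: h=7, bucket 7 nonempty -> append to chain.
Insert 992: h=4, bucket 4 empty -> new chain.
Final buckets:
0: 975
1: —
2: —
3: —
4: 992
5: —
6: 877
7: 631 -> 852 -> 644 -> 579
8: —
9: —
10: —
11: 570
12: 285 -> 883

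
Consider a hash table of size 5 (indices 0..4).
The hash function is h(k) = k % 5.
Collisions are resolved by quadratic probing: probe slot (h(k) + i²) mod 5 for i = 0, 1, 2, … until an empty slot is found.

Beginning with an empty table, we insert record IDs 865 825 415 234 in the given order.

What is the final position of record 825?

Insert 865: h=0, slot 0 empty -> index 0.
Insert 825: h=0, slot 0 occupied -> index 1.
Insert 415: h=0, slots 0,1 occupied -> index 4.
Insert 234: h=4, slots 4,0 occupied -> index 3.
Table: [865, 825, —, 234, 415]

1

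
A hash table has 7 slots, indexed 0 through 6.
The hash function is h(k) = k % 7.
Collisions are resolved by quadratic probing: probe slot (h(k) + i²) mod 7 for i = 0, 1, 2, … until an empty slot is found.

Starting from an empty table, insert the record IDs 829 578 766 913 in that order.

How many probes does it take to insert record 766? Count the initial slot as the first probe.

829 hashes to 3; slot 3 is free => place at 3.
578 hashes to 4; slot 4 is free => place at 4.
766 hashes to 3; 3,4 taken => place at 0.
913 hashes to 3; 3,4,0 taken => place at 5.
Table: [766, _, _, 829, 578, 913, _]

3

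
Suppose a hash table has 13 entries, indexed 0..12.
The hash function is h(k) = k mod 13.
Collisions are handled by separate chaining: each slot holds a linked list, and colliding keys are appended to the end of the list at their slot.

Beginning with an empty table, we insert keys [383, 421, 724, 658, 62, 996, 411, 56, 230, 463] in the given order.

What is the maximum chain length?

4

383 → bucket 6
421 → bucket 5
724 → bucket 9
658 → bucket 8
62 → bucket 10
996 → bucket 8 (collision)
411 → bucket 8 (collision)
56 → bucket 4
230 → bucket 9 (collision)
463 → bucket 8 (collision)
Final buckets:
0: -
1: -
2: -
3: -
4: 56
5: 421
6: 383
7: -
8: 658 -> 996 -> 411 -> 463
9: 724 -> 230
10: 62
11: -
12: -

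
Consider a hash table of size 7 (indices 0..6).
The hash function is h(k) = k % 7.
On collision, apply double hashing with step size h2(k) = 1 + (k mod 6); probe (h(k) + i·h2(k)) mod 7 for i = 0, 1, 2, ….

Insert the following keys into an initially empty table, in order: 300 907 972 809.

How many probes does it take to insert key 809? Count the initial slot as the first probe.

300: h=6 -> slot 6
907: h=4 -> slot 4
972: h=6, h2=1, probe 6,0 -> slot 0
809: h=4, h2=6, probe 4,3 -> slot 3
Table: [972, -, -, 809, 907, -, 300]

2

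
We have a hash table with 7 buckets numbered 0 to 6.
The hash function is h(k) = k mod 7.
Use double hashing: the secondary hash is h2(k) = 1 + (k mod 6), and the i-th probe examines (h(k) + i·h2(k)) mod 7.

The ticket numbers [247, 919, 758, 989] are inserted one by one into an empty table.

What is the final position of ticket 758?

247 hashes to 2; slot 2 is free → place at 2.
919 hashes to 2, h2=2; 2 taken → place at 4.
758 hashes to 2, h2=3; 2 taken → place at 5.
989 hashes to 2, h2=6; 2 taken → place at 1.
Table: [_, 989, 247, _, 919, 758, _]

5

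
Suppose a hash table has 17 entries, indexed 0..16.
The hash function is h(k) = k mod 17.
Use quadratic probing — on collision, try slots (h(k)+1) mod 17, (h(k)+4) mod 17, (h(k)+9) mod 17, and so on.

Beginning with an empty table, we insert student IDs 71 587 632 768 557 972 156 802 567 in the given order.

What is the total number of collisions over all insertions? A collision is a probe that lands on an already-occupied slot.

Insert 71: h=3, slot 3 empty -> index 3.
Insert 587: h=9, slot 9 empty -> index 9.
Insert 632: h=3, slot 3 occupied -> index 4.
Insert 768: h=3, slots 3,4 occupied -> index 7.
Insert 557: h=13, slot 13 empty -> index 13.
Insert 972: h=3, slots 3,4,7 occupied -> index 12.
Insert 156: h=3, slots 3,4,7,12 occupied -> index 2.
Insert 802: h=3, slots 3,4,7,12,2 occupied -> index 11.
Insert 567: h=6, slot 6 empty -> index 6.
Table: [—, —, 156, 71, 632, —, 567, 768, —, 587, —, 802, 972, 557, —, —, —]

15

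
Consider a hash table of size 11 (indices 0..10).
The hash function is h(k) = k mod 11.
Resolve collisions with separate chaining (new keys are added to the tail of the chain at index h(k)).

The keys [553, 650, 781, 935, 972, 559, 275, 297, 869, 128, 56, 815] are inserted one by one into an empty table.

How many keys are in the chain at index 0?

Insert 553: h=3, bucket 3 empty → new chain.
Insert 650: h=1, bucket 1 empty → new chain.
Insert 781: h=0, bucket 0 empty → new chain.
Insert 935: h=0, bucket 0 nonempty → append to chain.
Insert 972: h=4, bucket 4 empty → new chain.
Insert 559: h=9, bucket 9 empty → new chain.
Insert 275: h=0, bucket 0 nonempty → append to chain.
Insert 297: h=0, bucket 0 nonempty → append to chain.
Insert 869: h=0, bucket 0 nonempty → append to chain.
Insert 128: h=7, bucket 7 empty → new chain.
Insert 56: h=1, bucket 1 nonempty → append to chain.
Insert 815: h=1, bucket 1 nonempty → append to chain.
Final buckets:
0: 781 -> 935 -> 275 -> 297 -> 869
1: 650 -> 56 -> 815
2: ∅
3: 553
4: 972
5: ∅
6: ∅
7: 128
8: ∅
9: 559
10: ∅

5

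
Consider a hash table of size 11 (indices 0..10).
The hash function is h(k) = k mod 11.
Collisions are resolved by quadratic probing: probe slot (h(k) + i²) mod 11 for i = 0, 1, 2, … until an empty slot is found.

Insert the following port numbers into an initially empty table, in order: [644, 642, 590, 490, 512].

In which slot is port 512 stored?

644: h=6 -> slot 6
642: h=4 -> slot 4
590: h=7 -> slot 7
490: h=6, probe 6,7,10 -> slot 10
512: h=6, probe 6,7,10,4,0 -> slot 0
Table: [512, —, —, —, 642, —, 644, 590, —, —, 490]

0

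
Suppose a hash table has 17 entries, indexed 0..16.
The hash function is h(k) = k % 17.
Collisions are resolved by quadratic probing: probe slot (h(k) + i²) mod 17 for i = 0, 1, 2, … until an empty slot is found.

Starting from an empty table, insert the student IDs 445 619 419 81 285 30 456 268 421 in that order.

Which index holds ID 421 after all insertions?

445: h=3 → slot 3
619: h=7 → slot 7
419: h=11 → slot 11
81: h=13 → slot 13
285: h=13, probe 13,14 → slot 14
30: h=13, probe 13,14,0 → slot 0
456: h=14, probe 14,15 → slot 15
268: h=13, probe 13,14,0,5 → slot 5
421: h=13, probe 13,14,0,5,12 → slot 12
Table: [30, _, _, 445, _, 268, _, 619, _, _, _, 419, 421, 81, 285, 456, _]

12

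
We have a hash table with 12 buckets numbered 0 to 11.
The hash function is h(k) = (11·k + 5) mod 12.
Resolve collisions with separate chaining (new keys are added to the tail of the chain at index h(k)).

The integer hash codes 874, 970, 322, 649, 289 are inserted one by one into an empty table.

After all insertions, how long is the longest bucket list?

3

874 -> bucket 7
970 -> bucket 7 (collision)
322 -> bucket 7 (collision)
649 -> bucket 4
289 -> bucket 4 (collision)
Final buckets:
0: —
1: —
2: —
3: —
4: 649 -> 289
5: —
6: —
7: 874 -> 970 -> 322
8: —
9: —
10: —
11: —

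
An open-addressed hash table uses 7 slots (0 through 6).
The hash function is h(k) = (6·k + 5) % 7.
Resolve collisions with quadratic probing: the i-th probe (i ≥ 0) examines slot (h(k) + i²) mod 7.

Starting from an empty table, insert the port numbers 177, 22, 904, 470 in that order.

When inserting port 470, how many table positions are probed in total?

177: h=3 => slot 3
22: h=4 => slot 4
904: h=4, probe 4,5 => slot 5
470: h=4, probe 4,5,1 => slot 1
Table: [_, 470, _, 177, 22, 904, _]

3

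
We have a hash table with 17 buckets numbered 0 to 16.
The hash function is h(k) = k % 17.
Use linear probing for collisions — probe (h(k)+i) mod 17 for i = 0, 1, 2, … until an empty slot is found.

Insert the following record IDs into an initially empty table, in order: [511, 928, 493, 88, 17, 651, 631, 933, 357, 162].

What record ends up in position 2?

17

Insert 511: h=1, slot 1 empty → index 1.
Insert 928: h=10, slot 10 empty → index 10.
Insert 493: h=0, slot 0 empty → index 0.
Insert 88: h=3, slot 3 empty → index 3.
Insert 17: h=0, slots 0,1 occupied → index 2.
Insert 651: h=5, slot 5 empty → index 5.
Insert 631: h=2, slots 2,3 occupied → index 4.
Insert 933: h=15, slot 15 empty → index 15.
Insert 357: h=0, slots 0,1,2,3,4,5 occupied → index 6.
Insert 162: h=9, slot 9 empty → index 9.
Table: [493, 511, 17, 88, 631, 651, 357, -, -, 162, 928, -, -, -, -, 933, -]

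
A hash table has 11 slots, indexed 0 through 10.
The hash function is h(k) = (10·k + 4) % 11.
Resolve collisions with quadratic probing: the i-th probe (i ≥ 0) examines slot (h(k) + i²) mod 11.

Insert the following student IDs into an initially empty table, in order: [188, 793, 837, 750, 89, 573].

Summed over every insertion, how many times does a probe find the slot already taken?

10

188: h=3 => slot 3
793: h=3, probe 3,4 => slot 4
837: h=3, probe 3,4,7 => slot 7
750: h=2 => slot 2
89: h=3, probe 3,4,7,1 => slot 1
573: h=3, probe 3,4,7,1,8 => slot 8
Table: [., 89, 750, 188, 793, ., ., 837, 573, ., .]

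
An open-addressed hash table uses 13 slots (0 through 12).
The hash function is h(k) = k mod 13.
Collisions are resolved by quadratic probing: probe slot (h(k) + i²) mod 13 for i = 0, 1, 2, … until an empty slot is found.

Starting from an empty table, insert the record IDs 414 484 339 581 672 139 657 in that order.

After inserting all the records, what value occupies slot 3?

484

414: h=11 -> slot 11
484: h=3 -> slot 3
339: h=1 -> slot 1
581: h=9 -> slot 9
672: h=9, probe 9,10 -> slot 10
139: h=9, probe 9,10,0 -> slot 0
657: h=7 -> slot 7
Table: [139, 339, ∅, 484, ∅, ∅, ∅, 657, ∅, 581, 672, 414, ∅]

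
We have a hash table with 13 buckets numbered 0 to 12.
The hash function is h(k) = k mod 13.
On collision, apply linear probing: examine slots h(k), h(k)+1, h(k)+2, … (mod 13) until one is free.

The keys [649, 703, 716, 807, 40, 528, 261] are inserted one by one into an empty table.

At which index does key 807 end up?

3

649: h=12 -> slot 12
703: h=1 -> slot 1
716: h=1, probe 1,2 -> slot 2
807: h=1, probe 1,2,3 -> slot 3
40: h=1, probe 1,2,3,4 -> slot 4
528: h=8 -> slot 8
261: h=1, probe 1,2,3,4,5 -> slot 5
Table: [_, 703, 716, 807, 40, 261, _, _, 528, _, _, _, 649]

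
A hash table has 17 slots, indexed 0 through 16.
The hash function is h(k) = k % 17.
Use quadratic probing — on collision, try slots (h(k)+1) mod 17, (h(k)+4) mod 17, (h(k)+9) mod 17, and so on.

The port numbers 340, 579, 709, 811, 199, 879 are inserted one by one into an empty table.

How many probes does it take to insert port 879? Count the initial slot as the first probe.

4

340: h=0 => slot 0
579: h=1 => slot 1
709: h=12 => slot 12
811: h=12, probe 12,13 => slot 13
199: h=12, probe 12,13,16 => slot 16
879: h=12, probe 12,13,16,4 => slot 4
Table: [340, 579, -, -, 879, -, -, -, -, -, -, -, 709, 811, -, -, 199]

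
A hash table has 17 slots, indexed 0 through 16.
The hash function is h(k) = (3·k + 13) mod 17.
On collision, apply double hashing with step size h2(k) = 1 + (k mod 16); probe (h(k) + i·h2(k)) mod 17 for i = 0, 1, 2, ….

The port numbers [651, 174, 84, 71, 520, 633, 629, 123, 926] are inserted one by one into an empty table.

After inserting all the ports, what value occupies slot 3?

123

651 hashes to 11; slot 11 is free -> place at 11.
174 hashes to 8; slot 8 is free -> place at 8.
84 hashes to 10; slot 10 is free -> place at 10.
71 hashes to 5; slot 5 is free -> place at 5.
520 hashes to 9; slot 9 is free -> place at 9.
633 hashes to 8, h2=10; 8 taken -> place at 1.
629 hashes to 13; slot 13 is free -> place at 13.
123 hashes to 8, h2=12; 8 taken -> place at 3.
926 hashes to 3, h2=15; 3,1 taken -> place at 16.
Table: [-, 633, -, 123, -, 71, -, -, 174, 520, 84, 651, -, 629, -, -, 926]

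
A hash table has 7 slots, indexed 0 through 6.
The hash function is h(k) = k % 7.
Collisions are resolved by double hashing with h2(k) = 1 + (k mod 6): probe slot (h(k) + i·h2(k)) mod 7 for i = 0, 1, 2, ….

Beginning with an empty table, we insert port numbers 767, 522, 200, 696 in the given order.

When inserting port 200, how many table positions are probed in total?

767 hashes to 4; slot 4 is free → place at 4.
522 hashes to 4, h2=1; 4 taken → place at 5.
200 hashes to 4, h2=3; 4 taken → place at 0.
696 hashes to 3; slot 3 is free → place at 3.
Table: [200, ∅, ∅, 696, 767, 522, ∅]

2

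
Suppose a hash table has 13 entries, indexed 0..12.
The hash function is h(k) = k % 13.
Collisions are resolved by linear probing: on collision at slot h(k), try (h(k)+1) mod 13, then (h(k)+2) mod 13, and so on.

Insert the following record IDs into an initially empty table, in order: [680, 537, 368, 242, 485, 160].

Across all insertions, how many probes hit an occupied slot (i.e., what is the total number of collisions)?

Insert 680: h=4, slot 4 empty => index 4.
Insert 537: h=4, slot 4 occupied => index 5.
Insert 368: h=4, slots 4,5 occupied => index 6.
Insert 242: h=8, slot 8 empty => index 8.
Insert 485: h=4, slots 4,5,6 occupied => index 7.
Insert 160: h=4, slots 4,5,6,7,8 occupied => index 9.
Table: [., ., ., ., 680, 537, 368, 485, 242, 160, ., ., .]

11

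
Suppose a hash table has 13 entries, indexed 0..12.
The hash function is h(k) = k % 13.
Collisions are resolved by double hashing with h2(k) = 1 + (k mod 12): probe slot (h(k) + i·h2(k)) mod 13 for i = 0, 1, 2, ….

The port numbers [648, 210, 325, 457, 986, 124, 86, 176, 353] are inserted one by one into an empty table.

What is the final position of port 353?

6

Insert 648: h=11, slot 11 empty → index 11.
Insert 210: h=2, slot 2 empty → index 2.
Insert 325: h=0, slot 0 empty → index 0.
Insert 457: h=2, h2=2, slot 2 occupied → index 4.
Insert 986: h=11, h2=3, slot 11 occupied → index 1.
Insert 124: h=7, slot 7 empty → index 7.
Insert 86: h=8, slot 8 empty → index 8.
Insert 176: h=7, h2=9, slot 7 occupied → index 3.
Insert 353: h=2, h2=6, slots 2,8,1,7,0 occupied → index 6.
Table: [325, 986, 210, 176, 457, ., 353, 124, 86, ., ., 648, .]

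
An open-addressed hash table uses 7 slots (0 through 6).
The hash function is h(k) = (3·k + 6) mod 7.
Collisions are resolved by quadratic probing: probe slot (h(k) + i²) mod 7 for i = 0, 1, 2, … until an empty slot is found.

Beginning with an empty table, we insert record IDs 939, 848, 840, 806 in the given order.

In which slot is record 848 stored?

3

939: h=2 → slot 2
848: h=2, probe 2,3 → slot 3
840: h=6 → slot 6
806: h=2, probe 2,3,6,4 → slot 4
Table: [—, —, 939, 848, 806, —, 840]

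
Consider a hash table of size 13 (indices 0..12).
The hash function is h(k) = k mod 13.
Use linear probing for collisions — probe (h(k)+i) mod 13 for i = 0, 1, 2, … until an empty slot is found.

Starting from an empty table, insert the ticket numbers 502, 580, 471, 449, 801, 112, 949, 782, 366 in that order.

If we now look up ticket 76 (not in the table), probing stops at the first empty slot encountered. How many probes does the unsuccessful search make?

2

502: h=8 -> slot 8
580: h=8, probe 8,9 -> slot 9
471: h=3 -> slot 3
449: h=7 -> slot 7
801: h=8, probe 8,9,10 -> slot 10
112: h=8, probe 8,9,10,11 -> slot 11
949: h=0 -> slot 0
782: h=2 -> slot 2
366: h=2, probe 2,3,4 -> slot 4
Table: [949, ∅, 782, 471, 366, ∅, ∅, 449, 502, 580, 801, 112, ∅]
Lookup 76: h=11, probe 11,12 → slot 12 empty, not found.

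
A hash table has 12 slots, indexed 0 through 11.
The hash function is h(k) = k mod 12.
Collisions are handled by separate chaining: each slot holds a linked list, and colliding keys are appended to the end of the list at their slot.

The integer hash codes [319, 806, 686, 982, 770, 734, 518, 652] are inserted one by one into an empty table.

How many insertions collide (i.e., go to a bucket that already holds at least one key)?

4

319 → bucket 7
806 → bucket 2
686 → bucket 2 (collision)
982 → bucket 10
770 → bucket 2 (collision)
734 → bucket 2 (collision)
518 → bucket 2 (collision)
652 → bucket 4
Final buckets:
0: _
1: _
2: 806 -> 686 -> 770 -> 734 -> 518
3: _
4: 652
5: _
6: _
7: 319
8: _
9: _
10: 982
11: _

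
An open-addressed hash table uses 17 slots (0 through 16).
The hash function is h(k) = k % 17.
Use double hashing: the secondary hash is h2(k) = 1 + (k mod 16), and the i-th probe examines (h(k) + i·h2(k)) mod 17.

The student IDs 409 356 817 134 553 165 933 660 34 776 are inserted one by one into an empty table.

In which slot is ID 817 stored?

3

409: h=1 => slot 1
356: h=16 => slot 16
817: h=1, h2=2, probe 1,3 => slot 3
134: h=15 => slot 15
553: h=9 => slot 9
165: h=12 => slot 12
933: h=15, h2=6, probe 15,4 => slot 4
660: h=14 => slot 14
34: h=0 => slot 0
776: h=11 => slot 11
Table: [34, 409, ∅, 817, 933, ∅, ∅, ∅, ∅, 553, ∅, 776, 165, ∅, 660, 134, 356]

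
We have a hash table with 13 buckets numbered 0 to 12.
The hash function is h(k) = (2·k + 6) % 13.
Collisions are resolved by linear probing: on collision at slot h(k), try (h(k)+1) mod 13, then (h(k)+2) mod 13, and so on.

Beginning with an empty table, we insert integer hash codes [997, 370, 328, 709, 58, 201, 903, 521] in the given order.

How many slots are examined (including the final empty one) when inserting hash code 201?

4

997: h=11 => slot 11
370: h=5 => slot 5
328: h=12 => slot 12
709: h=7 => slot 7
58: h=5, probe 5,6 => slot 6
201: h=5, probe 5,6,7,8 => slot 8
903: h=5, probe 5,6,7,8,9 => slot 9
521: h=8, probe 8,9,10 => slot 10
Table: [., ., ., ., ., 370, 58, 709, 201, 903, 521, 997, 328]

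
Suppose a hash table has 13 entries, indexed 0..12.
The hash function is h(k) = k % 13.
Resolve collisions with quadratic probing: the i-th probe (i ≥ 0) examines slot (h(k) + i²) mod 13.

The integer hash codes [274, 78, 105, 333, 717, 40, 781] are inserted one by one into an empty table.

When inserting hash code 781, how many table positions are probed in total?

Insert 274: h=1, slot 1 empty -> index 1.
Insert 78: h=0, slot 0 empty -> index 0.
Insert 105: h=1, slot 1 occupied -> index 2.
Insert 333: h=8, slot 8 empty -> index 8.
Insert 717: h=2, slot 2 occupied -> index 3.
Insert 40: h=1, slots 1,2 occupied -> index 5.
Insert 781: h=1, slots 1,2,5 occupied -> index 10.
Table: [78, 274, 105, 717, —, 40, —, —, 333, —, 781, —, —]

4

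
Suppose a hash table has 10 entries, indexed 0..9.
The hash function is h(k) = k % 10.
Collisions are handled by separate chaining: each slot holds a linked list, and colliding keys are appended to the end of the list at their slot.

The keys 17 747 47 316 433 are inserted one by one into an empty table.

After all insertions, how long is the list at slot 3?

Insert 17: h=7, bucket 7 empty → new chain.
Insert 747: h=7, bucket 7 nonempty → append to chain.
Insert 47: h=7, bucket 7 nonempty → append to chain.
Insert 316: h=6, bucket 6 empty → new chain.
Insert 433: h=3, bucket 3 empty → new chain.
Final buckets:
0: -
1: -
2: -
3: 433
4: -
5: -
6: 316
7: 17 -> 747 -> 47
8: -
9: -

1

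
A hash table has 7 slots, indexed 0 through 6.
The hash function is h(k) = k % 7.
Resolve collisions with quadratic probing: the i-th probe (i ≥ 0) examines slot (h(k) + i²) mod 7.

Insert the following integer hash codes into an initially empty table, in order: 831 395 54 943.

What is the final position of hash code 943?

Insert 831: h=5, slot 5 empty → index 5.
Insert 395: h=3, slot 3 empty → index 3.
Insert 54: h=5, slot 5 occupied → index 6.
Insert 943: h=5, slots 5,6 occupied → index 2.
Table: [., ., 943, 395, ., 831, 54]

2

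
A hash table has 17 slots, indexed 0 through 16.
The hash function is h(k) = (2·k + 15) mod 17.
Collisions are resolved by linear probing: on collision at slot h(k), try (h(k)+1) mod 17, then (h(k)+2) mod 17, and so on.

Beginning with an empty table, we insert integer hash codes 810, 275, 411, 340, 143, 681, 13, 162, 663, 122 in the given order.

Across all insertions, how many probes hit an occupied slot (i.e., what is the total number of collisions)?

810 hashes to 3; slot 3 is free -> place at 3.
275 hashes to 4; slot 4 is free -> place at 4.
411 hashes to 4; 4 taken -> place at 5.
340 hashes to 15; slot 15 is free -> place at 15.
143 hashes to 12; slot 12 is free -> place at 12.
681 hashes to 0; slot 0 is free -> place at 0.
13 hashes to 7; slot 7 is free -> place at 7.
162 hashes to 16; slot 16 is free -> place at 16.
663 hashes to 15; 15,16,0 taken -> place at 1.
122 hashes to 4; 4,5 taken -> place at 6.
Table: [681, 663, -, 810, 275, 411, 122, 13, -, -, -, -, 143, -, -, 340, 162]

6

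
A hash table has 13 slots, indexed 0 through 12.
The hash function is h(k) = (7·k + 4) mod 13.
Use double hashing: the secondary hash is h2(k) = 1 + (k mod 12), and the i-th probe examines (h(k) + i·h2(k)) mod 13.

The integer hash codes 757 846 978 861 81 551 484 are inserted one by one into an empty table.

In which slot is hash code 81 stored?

3

757: h=12 -> slot 12
846: h=11 -> slot 11
978: h=12, h2=7, probe 12,6 -> slot 6
861: h=12, h2=10, probe 12,9 -> slot 9
81: h=12, h2=10, probe 12,9,6,3 -> slot 3
551: h=0 -> slot 0
484: h=12, h2=5, probe 12,4 -> slot 4
Table: [551, -, -, 81, 484, -, 978, -, -, 861, -, 846, 757]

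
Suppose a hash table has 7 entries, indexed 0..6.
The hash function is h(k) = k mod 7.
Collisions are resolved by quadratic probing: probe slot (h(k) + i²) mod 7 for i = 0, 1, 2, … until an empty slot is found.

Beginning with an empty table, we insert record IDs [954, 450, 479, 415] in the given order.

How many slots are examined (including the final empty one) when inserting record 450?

954: h=2 -> slot 2
450: h=2, probe 2,3 -> slot 3
479: h=3, probe 3,4 -> slot 4
415: h=2, probe 2,3,6 -> slot 6
Table: [∅, ∅, 954, 450, 479, ∅, 415]

2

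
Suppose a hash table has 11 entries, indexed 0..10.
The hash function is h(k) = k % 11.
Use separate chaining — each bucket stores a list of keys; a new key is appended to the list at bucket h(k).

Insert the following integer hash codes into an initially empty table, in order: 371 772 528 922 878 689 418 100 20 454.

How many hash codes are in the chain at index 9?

3

Insert 371: h=8, bucket 8 empty -> new chain.
Insert 772: h=2, bucket 2 empty -> new chain.
Insert 528: h=0, bucket 0 empty -> new chain.
Insert 922: h=9, bucket 9 empty -> new chain.
Insert 878: h=9, bucket 9 nonempty -> append to chain.
Insert 689: h=7, bucket 7 empty -> new chain.
Insert 418: h=0, bucket 0 nonempty -> append to chain.
Insert 100: h=1, bucket 1 empty -> new chain.
Insert 20: h=9, bucket 9 nonempty -> append to chain.
Insert 454: h=3, bucket 3 empty -> new chain.
Final buckets:
0: 528 -> 418
1: 100
2: 772
3: 454
4: _
5: _
6: _
7: 689
8: 371
9: 922 -> 878 -> 20
10: _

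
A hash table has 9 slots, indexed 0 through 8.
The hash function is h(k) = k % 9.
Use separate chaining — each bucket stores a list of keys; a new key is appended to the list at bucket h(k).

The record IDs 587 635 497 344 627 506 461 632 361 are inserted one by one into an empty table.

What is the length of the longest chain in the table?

6

587 -> bucket 2
635 -> bucket 5
497 -> bucket 2 (collision)
344 -> bucket 2 (collision)
627 -> bucket 6
506 -> bucket 2 (collision)
461 -> bucket 2 (collision)
632 -> bucket 2 (collision)
361 -> bucket 1
Final buckets:
0: -
1: 361
2: 587 -> 497 -> 344 -> 506 -> 461 -> 632
3: -
4: -
5: 635
6: 627
7: -
8: -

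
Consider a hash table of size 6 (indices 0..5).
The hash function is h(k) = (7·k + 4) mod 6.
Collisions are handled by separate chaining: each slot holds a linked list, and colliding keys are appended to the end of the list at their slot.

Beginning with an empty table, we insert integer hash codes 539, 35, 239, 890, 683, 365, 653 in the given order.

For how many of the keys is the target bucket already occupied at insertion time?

539 -> bucket 3
35 -> bucket 3 (collision)
239 -> bucket 3 (collision)
890 -> bucket 0
683 -> bucket 3 (collision)
365 -> bucket 3 (collision)
653 -> bucket 3 (collision)
Final buckets:
0: 890
1: —
2: —
3: 539 -> 35 -> 239 -> 683 -> 365 -> 653
4: —
5: —

5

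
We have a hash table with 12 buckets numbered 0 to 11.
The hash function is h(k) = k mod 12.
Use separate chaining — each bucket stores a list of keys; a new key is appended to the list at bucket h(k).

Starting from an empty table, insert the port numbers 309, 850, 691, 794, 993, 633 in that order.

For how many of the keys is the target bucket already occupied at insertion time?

2

309 -> bucket 9
850 -> bucket 10
691 -> bucket 7
794 -> bucket 2
993 -> bucket 9 (collision)
633 -> bucket 9 (collision)
Final buckets:
0: ∅
1: ∅
2: 794
3: ∅
4: ∅
5: ∅
6: ∅
7: 691
8: ∅
9: 309 -> 993 -> 633
10: 850
11: ∅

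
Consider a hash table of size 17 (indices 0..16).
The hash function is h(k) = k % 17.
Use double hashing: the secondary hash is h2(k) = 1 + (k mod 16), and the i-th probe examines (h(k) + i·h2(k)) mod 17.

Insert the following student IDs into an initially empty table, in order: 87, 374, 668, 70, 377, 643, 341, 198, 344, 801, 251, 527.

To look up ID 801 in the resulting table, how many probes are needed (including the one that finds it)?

3

Insert 87: h=2, slot 2 empty → index 2.
Insert 374: h=0, slot 0 empty → index 0.
Insert 668: h=5, slot 5 empty → index 5.
Insert 70: h=2, h2=7, slot 2 occupied → index 9.
Insert 377: h=3, slot 3 empty → index 3.
Insert 643: h=14, slot 14 empty → index 14.
Insert 341: h=1, slot 1 empty → index 1.
Insert 198: h=11, slot 11 empty → index 11.
Insert 344: h=4, slot 4 empty → index 4.
Insert 801: h=2, h2=2, slots 2,4 occupied → index 6.
Insert 251: h=13, slot 13 empty → index 13.
Insert 527: h=0, h2=16, slot 0 occupied → index 16.
Table: [374, 341, 87, 377, 344, 668, 801, —, —, 70, —, 198, —, 251, 643, —, 527]
Lookup 801: h=2, h2=2, probe 2,4,6 → found at 6.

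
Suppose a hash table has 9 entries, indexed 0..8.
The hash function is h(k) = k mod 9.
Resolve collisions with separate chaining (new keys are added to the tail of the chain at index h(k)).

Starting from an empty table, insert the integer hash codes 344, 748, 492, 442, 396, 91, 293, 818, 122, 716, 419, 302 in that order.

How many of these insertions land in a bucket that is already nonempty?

344 -> bucket 2
748 -> bucket 1
492 -> bucket 6
442 -> bucket 1 (collision)
396 -> bucket 0
91 -> bucket 1 (collision)
293 -> bucket 5
818 -> bucket 8
122 -> bucket 5 (collision)
716 -> bucket 5 (collision)
419 -> bucket 5 (collision)
302 -> bucket 5 (collision)
Final buckets:
0: 396
1: 748 -> 442 -> 91
2: 344
3: _
4: _
5: 293 -> 122 -> 716 -> 419 -> 302
6: 492
7: _
8: 818

6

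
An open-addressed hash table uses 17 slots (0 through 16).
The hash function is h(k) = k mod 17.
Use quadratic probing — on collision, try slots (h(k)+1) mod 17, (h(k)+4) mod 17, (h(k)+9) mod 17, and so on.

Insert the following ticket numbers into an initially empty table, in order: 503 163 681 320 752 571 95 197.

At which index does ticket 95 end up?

Insert 503: h=10, slot 10 empty → index 10.
Insert 163: h=10, slot 10 occupied → index 11.
Insert 681: h=1, slot 1 empty → index 1.
Insert 320: h=14, slot 14 empty → index 14.
Insert 752: h=4, slot 4 empty → index 4.
Insert 571: h=10, slots 10,11,14 occupied → index 2.
Insert 95: h=10, slots 10,11,14,2 occupied → index 9.
Insert 197: h=10, slots 10,11,14,2,9,1 occupied → index 12.
Table: [., 681, 571, ., 752, ., ., ., ., 95, 503, 163, 197, ., 320, ., .]

9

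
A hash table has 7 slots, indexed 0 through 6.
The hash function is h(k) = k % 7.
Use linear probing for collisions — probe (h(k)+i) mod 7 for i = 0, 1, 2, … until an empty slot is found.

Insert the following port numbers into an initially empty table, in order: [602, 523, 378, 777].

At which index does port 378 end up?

1

602: h=0 => slot 0
523: h=5 => slot 5
378: h=0, probe 0,1 => slot 1
777: h=0, probe 0,1,2 => slot 2
Table: [602, 378, 777, ., ., 523, .]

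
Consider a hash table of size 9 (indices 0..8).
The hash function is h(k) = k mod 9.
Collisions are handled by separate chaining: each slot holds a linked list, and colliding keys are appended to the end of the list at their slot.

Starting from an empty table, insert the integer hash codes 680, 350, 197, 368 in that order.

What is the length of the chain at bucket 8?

3

Insert 680: h=5, bucket 5 empty -> new chain.
Insert 350: h=8, bucket 8 empty -> new chain.
Insert 197: h=8, bucket 8 nonempty -> append to chain.
Insert 368: h=8, bucket 8 nonempty -> append to chain.
Final buckets:
0: ∅
1: ∅
2: ∅
3: ∅
4: ∅
5: 680
6: ∅
7: ∅
8: 350 -> 197 -> 368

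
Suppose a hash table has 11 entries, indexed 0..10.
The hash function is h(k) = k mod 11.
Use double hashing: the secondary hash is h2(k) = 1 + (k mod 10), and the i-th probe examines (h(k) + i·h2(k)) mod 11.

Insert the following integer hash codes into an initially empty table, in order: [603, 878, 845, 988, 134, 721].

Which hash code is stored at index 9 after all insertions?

603: h=9 -> slot 9
878: h=9, h2=9, probe 9,7 -> slot 7
845: h=9, h2=6, probe 9,4 -> slot 4
988: h=9, h2=9, probe 9,7,5 -> slot 5
134: h=2 -> slot 2
721: h=6 -> slot 6
Table: [—, —, 134, —, 845, 988, 721, 878, —, 603, —]

603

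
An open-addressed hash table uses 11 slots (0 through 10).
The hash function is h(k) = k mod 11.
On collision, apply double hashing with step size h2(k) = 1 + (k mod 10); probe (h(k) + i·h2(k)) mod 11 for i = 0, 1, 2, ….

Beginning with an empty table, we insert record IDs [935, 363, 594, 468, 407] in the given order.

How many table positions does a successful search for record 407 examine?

2

935 hashes to 0; slot 0 is free -> place at 0.
363 hashes to 0, h2=4; 0 taken -> place at 4.
594 hashes to 0, h2=5; 0 taken -> place at 5.
468 hashes to 6; slot 6 is free -> place at 6.
407 hashes to 0, h2=8; 0 taken -> place at 8.
Table: [935, —, —, —, 363, 594, 468, —, 407, —, —]
Lookup 407: h=0, h2=8, probe 0,8 → found at 8.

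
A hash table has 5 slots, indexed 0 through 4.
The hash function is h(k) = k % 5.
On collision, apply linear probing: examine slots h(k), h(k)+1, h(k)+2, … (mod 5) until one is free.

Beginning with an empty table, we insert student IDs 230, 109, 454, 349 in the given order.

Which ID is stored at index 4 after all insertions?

230 hashes to 0; slot 0 is free -> place at 0.
109 hashes to 4; slot 4 is free -> place at 4.
454 hashes to 4; 4,0 taken -> place at 1.
349 hashes to 4; 4,0,1 taken -> place at 2.
Table: [230, 454, 349, —, 109]

109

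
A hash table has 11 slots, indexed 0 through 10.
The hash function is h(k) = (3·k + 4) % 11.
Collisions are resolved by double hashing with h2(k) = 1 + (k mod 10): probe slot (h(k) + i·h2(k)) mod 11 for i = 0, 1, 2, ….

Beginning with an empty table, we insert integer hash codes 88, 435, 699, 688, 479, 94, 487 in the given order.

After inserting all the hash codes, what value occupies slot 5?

88: h=4 → slot 4
435: h=0 → slot 0
699: h=0, h2=10, probe 0,10 → slot 10
688: h=0, h2=9, probe 0,9 → slot 9
479: h=0, h2=10, probe 0,10,9,8 → slot 8
94: h=0, h2=5, probe 0,5 → slot 5
487: h=2 → slot 2
Table: [435, _, 487, _, 88, 94, _, _, 479, 688, 699]

94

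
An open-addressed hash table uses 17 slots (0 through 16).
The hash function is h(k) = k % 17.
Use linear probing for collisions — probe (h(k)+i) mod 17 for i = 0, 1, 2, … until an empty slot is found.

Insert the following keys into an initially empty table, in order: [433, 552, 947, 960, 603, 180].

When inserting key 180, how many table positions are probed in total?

4

433 hashes to 8; slot 8 is free → place at 8.
552 hashes to 8; 8 taken → place at 9.
947 hashes to 12; slot 12 is free → place at 12.
960 hashes to 8; 8,9 taken → place at 10.
603 hashes to 8; 8,9,10 taken → place at 11.
180 hashes to 10; 10,11,12 taken → place at 13.
Table: [—, —, —, —, —, —, —, —, 433, 552, 960, 603, 947, 180, —, —, —]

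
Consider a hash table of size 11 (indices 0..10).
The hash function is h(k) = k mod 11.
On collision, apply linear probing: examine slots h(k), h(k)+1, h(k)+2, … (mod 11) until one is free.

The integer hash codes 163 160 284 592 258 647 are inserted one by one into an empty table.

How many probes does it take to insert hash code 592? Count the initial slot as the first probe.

163: h=9 → slot 9
160: h=6 → slot 6
284: h=9, probe 9,10 → slot 10
592: h=9, probe 9,10,0 → slot 0
258: h=5 → slot 5
647: h=9, probe 9,10,0,1 → slot 1
Table: [592, 647, ∅, ∅, ∅, 258, 160, ∅, ∅, 163, 284]

3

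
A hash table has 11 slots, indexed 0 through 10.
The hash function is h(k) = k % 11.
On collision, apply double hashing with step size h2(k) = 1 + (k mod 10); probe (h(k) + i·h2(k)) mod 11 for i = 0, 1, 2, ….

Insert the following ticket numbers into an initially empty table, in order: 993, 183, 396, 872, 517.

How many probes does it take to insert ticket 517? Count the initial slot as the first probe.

993 hashes to 3; slot 3 is free → place at 3.
183 hashes to 7; slot 7 is free → place at 7.
396 hashes to 0; slot 0 is free → place at 0.
872 hashes to 3, h2=3; 3 taken → place at 6.
517 hashes to 0, h2=8; 0 taken → place at 8.
Table: [396, —, —, 993, —, —, 872, 183, 517, —, —]

2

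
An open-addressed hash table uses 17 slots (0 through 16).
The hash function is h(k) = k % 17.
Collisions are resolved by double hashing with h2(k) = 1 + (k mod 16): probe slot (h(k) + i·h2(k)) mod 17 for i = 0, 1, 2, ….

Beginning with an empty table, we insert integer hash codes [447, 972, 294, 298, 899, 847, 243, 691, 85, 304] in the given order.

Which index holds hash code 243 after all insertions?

13

447 hashes to 5; slot 5 is free → place at 5.
972 hashes to 3; slot 3 is free → place at 3.
294 hashes to 5, h2=7; 5 taken → place at 12.
298 hashes to 9; slot 9 is free → place at 9.
899 hashes to 15; slot 15 is free → place at 15.
847 hashes to 14; slot 14 is free → place at 14.
243 hashes to 5, h2=4; 5,9 taken → place at 13.
691 hashes to 11; slot 11 is free → place at 11.
85 hashes to 0; slot 0 is free → place at 0.
304 hashes to 15, h2=1; 15 taken → place at 16.
Table: [85, —, —, 972, —, 447, —, —, —, 298, —, 691, 294, 243, 847, 899, 304]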